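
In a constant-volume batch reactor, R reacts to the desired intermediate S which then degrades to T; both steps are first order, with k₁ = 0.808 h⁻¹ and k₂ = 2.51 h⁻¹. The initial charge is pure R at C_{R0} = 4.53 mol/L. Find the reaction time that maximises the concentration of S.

For first-order series the maximum of C_S occurs at t_opt = ln(k₂/k₁)/(k₂−k₁).
= ln(2.51/0.808)/(2.51−0.808) = ln(3.106)/1.702 = 1.133/1.702 = 0.666 h.

0.666 h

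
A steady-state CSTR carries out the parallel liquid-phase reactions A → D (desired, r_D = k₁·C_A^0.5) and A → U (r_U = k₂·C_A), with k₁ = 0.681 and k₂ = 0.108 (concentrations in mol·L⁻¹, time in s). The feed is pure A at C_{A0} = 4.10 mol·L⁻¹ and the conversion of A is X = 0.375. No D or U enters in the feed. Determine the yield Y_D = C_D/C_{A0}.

0.299

Exit C_A = C_{A0}(1−X) = 4.10×0.625 = 2.562 mol·L⁻¹.
A CSTR operates uniformly at the exit composition, giving r_D = 1.090 and r_U = 0.2767 (each k·C_A^n at C_A = 2.562).
Fraction of consumed A going to D: r_D/(r_D+r_U) = 0.7975.
C_D = 0.7975·C_{A0}·X = 0.7975×4.10×0.375 = 1.23 mol·L⁻¹; Y_D = C_D/C_{A0} = 0.299.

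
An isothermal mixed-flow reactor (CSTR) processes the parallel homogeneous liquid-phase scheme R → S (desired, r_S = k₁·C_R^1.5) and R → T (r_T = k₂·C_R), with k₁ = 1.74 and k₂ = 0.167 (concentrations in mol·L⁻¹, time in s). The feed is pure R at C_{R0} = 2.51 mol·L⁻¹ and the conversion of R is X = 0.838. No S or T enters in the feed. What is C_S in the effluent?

Exit C_R = C_{R0}(1−X) = 2.51×0.162 = 0.4066 mol·L⁻¹.
In a CSTR the entire volume is at exit conditions, so r_S = 1.74×0.4066^1.5 = 0.4512 and r_T = 0.167×0.4066 = 0.06791.
Fraction of consumed R going to S: r_S/(r_S+r_T) = 0.8692.
C_S = 0.8692·C_{R0}·X = 0.8692×2.51×0.838 = 1.83 mol·L⁻¹.

1.83 mol·L⁻¹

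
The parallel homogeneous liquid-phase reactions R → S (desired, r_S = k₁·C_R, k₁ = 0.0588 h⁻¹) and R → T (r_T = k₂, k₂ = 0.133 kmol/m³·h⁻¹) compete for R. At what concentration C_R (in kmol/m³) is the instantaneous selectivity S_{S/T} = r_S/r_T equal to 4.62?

10.5 kmol/m³

S_{S/T} = (k₁/k₂)·C_R ⇒ C_R = S·k₂/k₁.
= 4.62×0.133/0.0588 = 10.5 kmol/m³.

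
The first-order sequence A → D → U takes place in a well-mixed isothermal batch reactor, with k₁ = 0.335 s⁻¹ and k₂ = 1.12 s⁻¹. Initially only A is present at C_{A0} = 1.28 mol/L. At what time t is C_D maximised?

1.54 s

For first-order series the maximum of C_D occurs at t_opt = ln(k₂/k₁)/(k₂−k₁).
= ln(1.12/0.335)/(1.12−0.335) = ln(3.343)/0.7850 = 1.207/0.7850 = 1.54 s.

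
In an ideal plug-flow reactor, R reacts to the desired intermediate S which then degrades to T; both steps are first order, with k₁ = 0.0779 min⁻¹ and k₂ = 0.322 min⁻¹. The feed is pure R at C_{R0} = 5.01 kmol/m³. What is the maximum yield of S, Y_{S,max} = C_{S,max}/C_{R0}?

0.154

At the optimum, C_{S,max}/C_{R0} = (k₁/k₂)^[k₂/(k₂−k₁)].
= (0.0779/0.322)^(0.322/(0.322−0.0779)) = (0.2419)^(1.319) = 0.1538.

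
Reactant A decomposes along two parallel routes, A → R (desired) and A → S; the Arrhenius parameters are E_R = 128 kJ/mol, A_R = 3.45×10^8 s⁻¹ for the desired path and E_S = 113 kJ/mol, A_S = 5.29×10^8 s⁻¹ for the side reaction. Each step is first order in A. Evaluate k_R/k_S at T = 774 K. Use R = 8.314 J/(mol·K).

0.0634

Since both paths have the same order in A, the concentration cancels and S_{R/S} = k_R/k_S = (A_R/A_S)·exp[(E_S−E_R)/(RT)].
(E_S−E_R)/(RT) = (113−128)×10³/(8.314×774) = -15000/6435 = -2.331.
k_R/k_S = (3.45×10^8/5.29×10^8)·exp(-2.331) = 0.6522 × 0.09720 = 0.0634.
Since E_R > E_S, raising the temperature improves selectivity toward R.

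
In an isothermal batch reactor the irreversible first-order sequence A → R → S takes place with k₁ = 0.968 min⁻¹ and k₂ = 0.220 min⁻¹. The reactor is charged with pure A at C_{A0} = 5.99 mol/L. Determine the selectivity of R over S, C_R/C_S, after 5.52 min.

Solving the coupled first-order balances gives C_R(t) = [k₁/(k₂−k₁)]·C_{A0}·(e^(−k₁t) − e^(−k₂t)).
e^(−k₁t) = e^(−0.968×5.52) = e^(−5.343) = 0.004780; e^(−k₂t) = e^(−1.214) = 0.2969.
C_R = 0.968×5.99/(0.220−0.968) × (0.004780−0.2969) = (-7.752)×(-0.2921) = 2.264 mol/L.
C_A = C_{A0}e^(−k₁t) = 0.02863 mol/L, so C_S = C_{A0}−C_A−C_R = 3.697 mol/L; C_R/C_S = 0.612.

0.612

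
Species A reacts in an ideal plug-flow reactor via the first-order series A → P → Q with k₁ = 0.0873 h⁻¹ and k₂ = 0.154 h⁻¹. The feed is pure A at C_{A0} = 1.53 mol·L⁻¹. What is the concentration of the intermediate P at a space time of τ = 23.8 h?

Solving the coupled first-order balances gives C_P(τ) = [k₁/(k₂−k₁)]·C_{A0}·(e^(−k₁τ) − e^(−k₂τ)).
e^(−k₁τ) = e^(−0.0873×23.8) = e^(−2.078) = 0.1252; e^(−k₂τ) = e^(−3.665) = 0.02560.
C_P = 0.0873×1.53/(0.154−0.0873) × (0.1252−0.02560) = 2.003×0.09961 = 0.1995 mol·L⁻¹.

0.199 mol·L⁻¹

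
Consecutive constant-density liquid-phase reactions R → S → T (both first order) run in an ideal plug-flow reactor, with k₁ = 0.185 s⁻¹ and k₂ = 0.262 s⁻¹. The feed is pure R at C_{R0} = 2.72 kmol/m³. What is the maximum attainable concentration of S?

Evaluating C_S at τ_opt = ln(k₂/k₁)/(k₂−k₁) gives C_{S,max}/C_{R0} = (k₁/k₂)^[k₂/(k₂−k₁)].
= (0.185/0.262)^(0.262/(0.262−0.185)) = (0.7061)^(3.403) = 0.3060.
C_{S,max} = 0.3060×2.72 = 0.832 kmol/m³.

0.832 kmol/m³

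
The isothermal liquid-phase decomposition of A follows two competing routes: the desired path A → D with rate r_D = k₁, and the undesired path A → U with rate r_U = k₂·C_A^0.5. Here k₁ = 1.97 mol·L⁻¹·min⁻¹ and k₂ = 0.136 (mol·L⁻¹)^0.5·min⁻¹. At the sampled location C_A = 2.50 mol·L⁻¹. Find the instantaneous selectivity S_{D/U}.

9.16

S_{D/U} = r_D/r_U = (k₁)/(k₂·C_A^0.5) = (k₁/k₂)·C_A^-0.5.
= (1.97) / (0.136×2.500^0.5) = 1.970/0.2150 = 9.16.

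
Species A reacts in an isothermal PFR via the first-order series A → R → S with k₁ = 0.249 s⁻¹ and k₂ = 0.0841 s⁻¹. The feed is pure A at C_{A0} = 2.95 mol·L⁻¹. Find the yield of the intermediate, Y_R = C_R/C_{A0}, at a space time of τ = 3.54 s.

For first-order series with pure A initially, C_R(τ) = k₁C_{A0}/(k₂−k₁)·(e^(−k₁τ) − e^(−k₂τ)).
e^(−k₁τ) = e^(−0.249×3.54) = e^(−0.8815) = 0.4142; e^(−k₂τ) = e^(−0.2977) = 0.7425.
C_R = 0.249×2.95/(0.0841−0.249) × (0.4142−0.7425) = (-4.455)×(-0.3283) = 1.463 mol·L⁻¹.
Y_R = C_R/C_{A0} = 1.463/2.95 = 0.496.

0.496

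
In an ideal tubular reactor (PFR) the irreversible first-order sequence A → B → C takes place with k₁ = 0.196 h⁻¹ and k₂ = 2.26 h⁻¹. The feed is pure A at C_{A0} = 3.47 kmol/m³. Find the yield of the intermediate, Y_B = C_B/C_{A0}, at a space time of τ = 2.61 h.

0.0567

The intermediate concentration in a first-order A→B→C sequence is C_B = k₁C_{A0}(e^(−k₁τ) − e^(−k₂τ))/(k₂−k₁).
e^(−k₁τ) = e^(−0.196×2.61) = e^(−0.5116) = 0.5996; e^(−k₂τ) = e^(−5.899) = 0.002743.
C_B = 0.196×3.47/(2.26−0.196) × (0.5996−0.002743) = 0.3295×0.5968 = 0.1967 kmol/m³.
Y_B = C_B/C_{A0} = 0.1967/3.47 = 0.0567.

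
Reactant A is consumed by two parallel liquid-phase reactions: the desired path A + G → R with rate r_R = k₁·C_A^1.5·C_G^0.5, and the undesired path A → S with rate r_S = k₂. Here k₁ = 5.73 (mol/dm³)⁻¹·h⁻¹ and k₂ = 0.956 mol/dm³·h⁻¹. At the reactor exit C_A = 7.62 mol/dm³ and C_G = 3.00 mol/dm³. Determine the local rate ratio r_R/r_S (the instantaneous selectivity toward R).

218

S_{R/S} = r_R/r_S = (k₁·C_A^1.5·C_G^0.5)/(k₂) = (k₁/k₂)·C_A^1.5·C_G^0.5.
= (5.73×7.620^1.5×3.000^0.5) / (0.956) = 208.8/0.9560 = 218.
Since the desired path is higher order in A, keeping C_A high (PFR or concentrated feed) favours R.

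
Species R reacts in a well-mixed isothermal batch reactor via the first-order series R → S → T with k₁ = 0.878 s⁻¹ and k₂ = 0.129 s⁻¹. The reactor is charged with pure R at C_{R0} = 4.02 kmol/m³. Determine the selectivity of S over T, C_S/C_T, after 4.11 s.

2.09

The intermediate concentration in a first-order A→B→C sequence is C_S = k₁C_{R0}(e^(−k₁t) − e^(−k₂t))/(k₂−k₁).
e^(−k₁t) = e^(−0.878×4.11) = e^(−3.609) = 0.02709; e^(−k₂t) = e^(−0.5302) = 0.5885.
C_S = 0.878×4.02/(0.129−0.878) × (0.02709−0.5885) = (-4.712)×(-0.5614) = 2.646 kmol/m³.
C_R = C_{R0}e^(−k₁t) = 0.1089 kmol/m³, so C_T = C_{R0}−C_R−C_S = 1.266 kmol/m³; C_S/C_T = 2.09.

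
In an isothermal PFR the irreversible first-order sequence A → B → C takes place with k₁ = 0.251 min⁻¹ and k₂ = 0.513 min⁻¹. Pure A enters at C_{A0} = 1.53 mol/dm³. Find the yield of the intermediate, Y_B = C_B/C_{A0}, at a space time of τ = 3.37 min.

The intermediate concentration in a first-order A→B→C sequence is C_B = k₁C_{A0}(e^(−k₁τ) − e^(−k₂τ))/(k₂−k₁).
e^(−k₁τ) = e^(−0.251×3.37) = e^(−0.8459) = 0.4292; e^(−k₂τ) = e^(−1.729) = 0.1775.
C_B = 0.251×1.53/(0.513−0.251) × (0.4292−0.1775) = 1.466×0.2517 = 0.3689 mol/dm³.
Y_B = C_B/C_{A0} = 0.3689/1.53 = 0.241.

0.241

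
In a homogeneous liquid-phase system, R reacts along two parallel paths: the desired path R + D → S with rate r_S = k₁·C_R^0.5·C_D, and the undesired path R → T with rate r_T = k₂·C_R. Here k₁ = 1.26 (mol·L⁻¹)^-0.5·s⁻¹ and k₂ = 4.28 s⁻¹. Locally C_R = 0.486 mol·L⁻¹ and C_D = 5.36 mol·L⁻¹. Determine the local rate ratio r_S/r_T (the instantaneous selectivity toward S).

S_{S/T} = r_S/r_T = (k₁·C_R^0.5·C_D)/(k₂·C_R) = (k₁/k₂)·C_R^-0.5·C_D.
= (1.26×0.4860^0.5×5.360) / (4.28×0.4860) = 4.708/2.080 = 2.26.

2.26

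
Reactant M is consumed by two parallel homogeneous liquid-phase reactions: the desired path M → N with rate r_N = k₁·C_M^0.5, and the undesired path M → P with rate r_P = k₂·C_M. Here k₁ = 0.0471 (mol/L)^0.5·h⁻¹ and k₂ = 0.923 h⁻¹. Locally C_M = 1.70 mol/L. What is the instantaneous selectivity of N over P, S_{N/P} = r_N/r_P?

S_{N/P} = r_N/r_P = (k₁·C_M^0.5)/(k₂·C_M) = (k₁/k₂)·C_M^-0.5.
= (0.0471×1.700^0.5) / (0.923×1.700) = 0.06141/1.569 = 0.0391.
The undesired path is higher order in M, so low C_M (CSTR or dilute feed) favours N.

0.0391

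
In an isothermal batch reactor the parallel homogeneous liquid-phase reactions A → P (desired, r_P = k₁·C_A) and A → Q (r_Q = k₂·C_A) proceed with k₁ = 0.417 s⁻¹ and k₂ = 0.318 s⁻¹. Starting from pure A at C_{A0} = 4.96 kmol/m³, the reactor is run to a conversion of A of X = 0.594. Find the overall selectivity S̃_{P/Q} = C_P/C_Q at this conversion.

1.31

C_A = C_{A0}(1−X) = 2.014 kmol/m³.
Both paths are first order in A, so the instantaneous fraction to P is constant: dC_P/d(−C_A) = k₁/(k₁+k₂) = 0.5673.
C_P = 0.5673·(C_{A0}−C_A) = 0.5673×2.946 = 1.67 kmol/m³.
C_Q = (C_{A0}−C_A)−C_P = 1.275 kmol/m³; S̃_{P/Q} = 1.672/1.275 = 1.31.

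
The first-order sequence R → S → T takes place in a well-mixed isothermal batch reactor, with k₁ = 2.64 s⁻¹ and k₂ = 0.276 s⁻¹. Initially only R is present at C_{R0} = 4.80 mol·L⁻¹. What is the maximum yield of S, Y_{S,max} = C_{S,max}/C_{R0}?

Evaluating C_S at t_opt = ln(k₂/k₁)/(k₂−k₁) gives C_{S,max}/C_{R0} = (k₁/k₂)^[k₂/(k₂−k₁)].
= (2.64/0.276)^(0.276/(0.276−2.64)) = (9.565)^(-0.1168) = 0.7683.

0.768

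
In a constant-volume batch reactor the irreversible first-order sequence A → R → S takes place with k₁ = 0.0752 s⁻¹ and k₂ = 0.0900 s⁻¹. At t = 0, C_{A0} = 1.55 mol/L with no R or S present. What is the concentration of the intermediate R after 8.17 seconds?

The intermediate concentration in a first-order A→B→C sequence is C_R = k₁C_{A0}(e^(−k₁t) − e^(−k₂t))/(k₂−k₁).
e^(−k₁t) = e^(−0.0752×8.17) = e^(−0.6144) = 0.5410; e^(−k₂t) = e^(−0.7353) = 0.4794.
C_R = 0.0752×1.55/(0.0900−0.0752) × (0.5410−0.4794) = 7.876×0.06161 = 0.4852 mol/L.

0.485 mol/L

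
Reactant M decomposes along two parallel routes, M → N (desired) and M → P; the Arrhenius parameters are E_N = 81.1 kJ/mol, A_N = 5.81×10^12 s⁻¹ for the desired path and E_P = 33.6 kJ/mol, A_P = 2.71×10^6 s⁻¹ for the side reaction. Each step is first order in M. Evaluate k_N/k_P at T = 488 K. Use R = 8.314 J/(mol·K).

17.6

With equal orders, S_{N/P} = k_N/k_P = (A_N/A_P)·exp[(E_P−E_N)/(RT)].
(E_P−E_N)/(RT) = (33.6−81.1)×10³/(8.314×488) = -47500/4057 = -11.71.
k_N/k_P = (5.81×10^12/2.71×10^6)·exp(-11.71) = 2.144×10^6 × 8.232×10^-6 = 17.6.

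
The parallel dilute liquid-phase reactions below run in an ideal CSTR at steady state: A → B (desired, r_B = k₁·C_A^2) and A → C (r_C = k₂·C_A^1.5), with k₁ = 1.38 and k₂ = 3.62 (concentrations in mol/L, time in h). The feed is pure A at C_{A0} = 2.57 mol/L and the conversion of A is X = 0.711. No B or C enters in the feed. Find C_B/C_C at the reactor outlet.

Exit C_A = C_{A0}(1−X) = 2.57×0.289 = 0.7427 mol/L.
A CSTR operates uniformly at the exit composition, giving r_B = 0.7613 and r_C = 2.317 (each k·C_A^n at C_A = 0.7427).
Overall selectivity = C_B/C_C = r_Bτ/(r_Cτ) = r_B/r_C = 0.329.

0.329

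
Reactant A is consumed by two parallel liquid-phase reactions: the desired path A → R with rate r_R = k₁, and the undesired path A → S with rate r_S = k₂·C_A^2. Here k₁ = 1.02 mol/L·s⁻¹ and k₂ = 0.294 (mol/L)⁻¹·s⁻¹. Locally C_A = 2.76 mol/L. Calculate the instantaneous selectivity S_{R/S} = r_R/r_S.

S_{R/S} = r_R/r_S = (k₁)/(k₂·C_A^2) = (k₁/k₂)·C_A^-2.
= (1.02) / (0.294×2.760^2) = 1.020/2.240 = 0.455.

0.455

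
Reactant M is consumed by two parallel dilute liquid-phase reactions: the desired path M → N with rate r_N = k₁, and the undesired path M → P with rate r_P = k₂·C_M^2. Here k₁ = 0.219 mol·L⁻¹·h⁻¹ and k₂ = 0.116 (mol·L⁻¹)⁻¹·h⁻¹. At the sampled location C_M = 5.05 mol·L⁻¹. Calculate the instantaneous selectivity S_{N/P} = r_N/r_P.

S_{N/P} = r_N/r_P = (k₁)/(k₂·C_M^2) = (k₁/k₂)·C_M^-2.
= (0.219) / (0.116×5.050^2) = 0.2190/2.958 = 0.0740.
The undesired path is higher order in M, so low C_M (CSTR or dilute feed) favours N.

0.0740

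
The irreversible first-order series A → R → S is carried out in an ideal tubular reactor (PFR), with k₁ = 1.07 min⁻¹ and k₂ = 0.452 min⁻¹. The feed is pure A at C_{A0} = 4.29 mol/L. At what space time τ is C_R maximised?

The intermediate peaks when r₁ = r₂, i.e. k₁e^(−k₁τ) = k₂e^(−k₂τ), giving τ_opt = ln(k₂/k₁)/(k₂−k₁).
= ln(0.452/1.07)/(0.452−1.07) = ln(0.4224)/-0.6180 = -0.8617/-0.6180 = 1.39 min.

1.39 min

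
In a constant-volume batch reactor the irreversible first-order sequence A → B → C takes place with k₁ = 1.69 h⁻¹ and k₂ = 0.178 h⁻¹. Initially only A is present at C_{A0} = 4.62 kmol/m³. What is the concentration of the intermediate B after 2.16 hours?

3.38 kmol/m³

The intermediate concentration in a first-order A→B→C sequence is C_B = k₁C_{A0}(e^(−k₁t) − e^(−k₂t))/(k₂−k₁).
e^(−k₁t) = e^(−1.69×2.16) = e^(−3.650) = 0.02598; e^(−k₂t) = e^(−0.3845) = 0.6808.
C_B = 1.69×4.62/(0.178−1.69) × (0.02598−0.6808) = (-5.164)×(-0.6548) = 3.381 kmol/m³.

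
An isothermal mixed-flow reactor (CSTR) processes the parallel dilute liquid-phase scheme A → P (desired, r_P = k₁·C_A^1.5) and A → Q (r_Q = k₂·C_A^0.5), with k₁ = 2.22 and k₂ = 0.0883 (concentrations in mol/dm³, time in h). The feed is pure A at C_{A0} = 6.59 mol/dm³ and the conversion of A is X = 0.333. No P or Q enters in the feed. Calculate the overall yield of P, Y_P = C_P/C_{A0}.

Exit C_A = C_{A0}(1−X) = 6.59×0.667 = 4.396 mol/dm³.
In a CSTR the entire volume is at exit conditions, so r_P = 2.22×4.396^1.5 = 20.46 and r_Q = 0.0883×4.396^0.5 = 0.1851.
Fraction of consumed A going to P: r_P/(r_P+r_Q) = 0.9910.
C_P = 0.9910·C_{A0}·X = 0.9910×6.59×0.333 = 2.17 mol/dm³; Y_P = C_P/C_{A0} = 0.330.

0.330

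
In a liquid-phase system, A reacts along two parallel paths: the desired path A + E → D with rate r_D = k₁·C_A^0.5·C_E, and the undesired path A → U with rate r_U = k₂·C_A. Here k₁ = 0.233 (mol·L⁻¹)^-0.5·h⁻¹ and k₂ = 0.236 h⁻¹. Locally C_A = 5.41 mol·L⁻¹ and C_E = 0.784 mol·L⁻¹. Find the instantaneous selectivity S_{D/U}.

S_{D/U} = r_D/r_U = (k₁·C_A^0.5·C_E)/(k₂·C_A) = (k₁/k₂)·C_A^-0.5·C_E.
= (0.233×5.410^0.5×0.7840) / (0.236×5.410) = 0.4249/1.277 = 0.333.
The undesired path is higher order in A, so low C_A (CSTR or dilute feed) favours D.

0.333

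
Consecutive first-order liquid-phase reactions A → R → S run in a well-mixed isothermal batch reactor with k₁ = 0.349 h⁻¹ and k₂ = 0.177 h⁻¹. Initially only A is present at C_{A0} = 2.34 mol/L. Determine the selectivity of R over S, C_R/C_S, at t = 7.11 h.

0.798

The intermediate concentration in a first-order A→B→C sequence is C_R = k₁C_{A0}(e^(−k₁t) − e^(−k₂t))/(k₂−k₁).
e^(−k₁t) = e^(−0.349×7.11) = e^(−2.481) = 0.08363; e^(−k₂t) = e^(−1.258) = 0.2841.
C_R = 0.349×2.34/(0.177−0.349) × (0.08363−0.2841) = (-4.748)×(-0.2005) = 0.9518 mol/L.
C_A = C_{A0}e^(−k₁t) = 0.1957 mol/L, so C_S = C_{A0}−C_A−C_R = 1.193 mol/L; C_R/C_S = 0.798.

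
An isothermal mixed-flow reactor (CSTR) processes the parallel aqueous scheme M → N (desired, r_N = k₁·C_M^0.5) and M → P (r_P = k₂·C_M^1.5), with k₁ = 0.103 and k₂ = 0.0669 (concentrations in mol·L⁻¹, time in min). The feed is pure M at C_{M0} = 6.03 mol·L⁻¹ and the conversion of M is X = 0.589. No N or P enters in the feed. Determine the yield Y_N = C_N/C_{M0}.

0.226

Exit C_M = C_{M0}(1−X) = 6.03×0.411 = 2.478 mol·L⁻¹.
Rates in a CSTR are evaluated at the outlet concentration: r_N = 0.103×2.478^0.5 = 0.1621, r_P = 0.0669×2.478^1.5 = 0.2610.
Fraction of consumed M going to N: r_N/(r_N+r_P) = 0.3832.
C_N = 0.3832·C_{M0}·X = 0.3832×6.03×0.589 = 1.36 mol·L⁻¹; Y_N = C_N/C_{M0} = 0.226.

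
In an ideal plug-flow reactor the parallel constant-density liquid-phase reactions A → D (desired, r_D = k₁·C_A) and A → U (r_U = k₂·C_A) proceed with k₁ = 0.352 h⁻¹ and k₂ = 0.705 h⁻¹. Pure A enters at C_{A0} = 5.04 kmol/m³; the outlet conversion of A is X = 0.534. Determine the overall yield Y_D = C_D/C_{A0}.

0.178

C_A = C_{A0}(1−X) = 2.349 kmol/m³.
Both paths are first order in A, so the instantaneous fraction to D is constant: dC_D/d(−C_A) = k₁/(k₁+k₂) = 0.3330.
C_D = 0.3330·(C_{A0}−C_A) = 0.3330×2.691 = 0.896 kmol/m³.
Y_D = C_D/C_{A0} = 0.8963/5.04 = 0.178.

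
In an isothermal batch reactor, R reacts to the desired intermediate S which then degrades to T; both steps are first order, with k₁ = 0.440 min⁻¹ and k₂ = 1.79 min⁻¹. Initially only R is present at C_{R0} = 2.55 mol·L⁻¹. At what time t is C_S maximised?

1.04 min

For first-order series the maximum of C_S occurs at t_opt = ln(k₂/k₁)/(k₂−k₁).
= ln(1.79/0.440)/(1.79−0.440) = ln(4.068)/1.350 = 1.403/1.350 = 1.04 min.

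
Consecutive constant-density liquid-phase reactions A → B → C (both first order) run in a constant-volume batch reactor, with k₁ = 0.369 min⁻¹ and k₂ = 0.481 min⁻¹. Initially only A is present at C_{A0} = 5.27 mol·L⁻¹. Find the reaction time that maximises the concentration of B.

2.37 min

The intermediate peaks when r₁ = r₂, i.e. k₁e^(−k₁t) = k₂e^(−k₂t), giving t_opt = ln(k₂/k₁)/(k₂−k₁).
= ln(0.481/0.369)/(0.481−0.369) = ln(1.304)/0.1120 = 0.2651/0.1120 = 2.37 min.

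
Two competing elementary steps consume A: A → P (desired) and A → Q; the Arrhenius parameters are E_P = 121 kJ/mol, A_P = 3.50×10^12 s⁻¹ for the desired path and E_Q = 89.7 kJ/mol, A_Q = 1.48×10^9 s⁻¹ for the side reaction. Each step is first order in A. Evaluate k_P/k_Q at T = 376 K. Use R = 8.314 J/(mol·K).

0.106

Since both paths have the same order in A, the concentration cancels and S_{P/Q} = k_P/k_Q = (A_P/A_Q)·exp[(E_Q−E_P)/(RT)].
(E_Q−E_P)/(RT) = (89.7−121)×10³/(8.314×376) = -31300/3126 = -10.01.
k_P/k_Q = (3.50×10^12/1.48×10^9)·exp(-10.01) = 2365 × 4.483×10^-5 = 0.106.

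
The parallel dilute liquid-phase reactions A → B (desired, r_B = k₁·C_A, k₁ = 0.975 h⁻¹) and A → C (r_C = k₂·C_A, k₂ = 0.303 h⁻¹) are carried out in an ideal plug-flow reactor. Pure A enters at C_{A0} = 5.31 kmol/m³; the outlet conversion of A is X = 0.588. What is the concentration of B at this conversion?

C_A = C_{A0}(1−X) = 2.188 kmol/m³.
Both paths are first order in A, so the instantaneous fraction to B is constant: dC_B/d(−C_A) = k₁/(k₁+k₂) = 0.7629.
C_B = 0.7629·(C_{A0}−C_A) = 0.7629×3.122 = 2.38 kmol/m³.

2.38 kmol/m³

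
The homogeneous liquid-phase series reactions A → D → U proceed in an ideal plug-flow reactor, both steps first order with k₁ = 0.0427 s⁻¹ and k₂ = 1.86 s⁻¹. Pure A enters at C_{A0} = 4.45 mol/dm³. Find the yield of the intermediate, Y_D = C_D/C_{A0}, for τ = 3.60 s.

For first-order series with pure A initially, C_D(τ) = k₁C_{A0}/(k₂−k₁)·(e^(−k₁τ) − e^(−k₂τ)).
e^(−k₁τ) = e^(−0.0427×3.60) = e^(−0.1537) = 0.8575; e^(−k₂τ) = e^(−6.696) = 0.001236.
C_D = 0.0427×4.45/(1.86−0.0427) × (0.8575−0.001236) = 0.1046×0.8563 = 0.08953 mol/dm³.
Y_D = C_D/C_{A0} = 0.08953/4.45 = 0.0201.

0.0201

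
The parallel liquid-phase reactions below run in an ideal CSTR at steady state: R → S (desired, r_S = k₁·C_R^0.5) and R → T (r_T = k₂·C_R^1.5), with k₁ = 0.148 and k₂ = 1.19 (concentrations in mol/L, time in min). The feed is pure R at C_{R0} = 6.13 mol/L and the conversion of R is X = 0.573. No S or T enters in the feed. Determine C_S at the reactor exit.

Exit C_R = C_{R0}(1−X) = 6.13×0.427 = 2.618 mol/L.
A CSTR operates uniformly at the exit composition, giving r_S = 0.2394 and r_T = 5.039 (each k·C_R^n at C_R = 2.618).
Fraction of consumed R going to S: r_S/(r_S+r_T) = 0.04536.
C_S = 0.04536·C_{R0}·X = 0.04536×6.13×0.573 = 0.159 mol/L.

0.159 mol/L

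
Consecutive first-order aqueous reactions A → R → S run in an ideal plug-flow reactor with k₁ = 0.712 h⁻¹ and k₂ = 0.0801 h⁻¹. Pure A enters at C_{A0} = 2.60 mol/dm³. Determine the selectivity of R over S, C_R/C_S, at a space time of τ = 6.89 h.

The intermediate concentration in a first-order A→B→C sequence is C_R = k₁C_{A0}(e^(−k₁τ) − e^(−k₂τ))/(k₂−k₁).
e^(−k₁τ) = e^(−0.712×6.89) = e^(−4.906) = 0.007404; e^(−k₂τ) = e^(−0.5519) = 0.5759.
C_R = 0.712×2.60/(0.0801−0.712) × (0.007404−0.5759) = (-2.930)×(-0.5685) = 1.665 mol/dm³.
C_A = C_{A0}e^(−k₁τ) = 0.01925 mol/dm³, so C_S = C_{A0}−C_A−C_R = 0.9154 mol/dm³; C_R/C_S = 1.82.

1.82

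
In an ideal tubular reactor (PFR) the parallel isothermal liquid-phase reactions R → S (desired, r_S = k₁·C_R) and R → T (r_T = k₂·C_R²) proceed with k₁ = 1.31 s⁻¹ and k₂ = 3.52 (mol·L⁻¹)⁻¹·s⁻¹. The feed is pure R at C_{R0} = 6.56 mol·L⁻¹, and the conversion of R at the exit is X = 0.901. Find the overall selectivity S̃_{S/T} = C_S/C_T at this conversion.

C_R = C_{R0}(1−X) = 0.6494 mol·L⁻¹.
Along a PFR/batch, dC_S/dC_R = −r_S/(r_S+r_T) = −k₁/(k₁+k₂·C_R).
Integrating from C_{R0} to C_R: C_S = (1.31/3.52)·ln[(1.31+3.52·6.56)/(1.31+3.52·0.649)] = 0.3722·ln(24.40/3.596) = 0.7126 mol·L⁻¹.
C_T = (C_{R0}−C_R)−C_S = 5.198 mol·L⁻¹; S̃_{S/T} = 0.7126/5.198 = 0.137.

0.137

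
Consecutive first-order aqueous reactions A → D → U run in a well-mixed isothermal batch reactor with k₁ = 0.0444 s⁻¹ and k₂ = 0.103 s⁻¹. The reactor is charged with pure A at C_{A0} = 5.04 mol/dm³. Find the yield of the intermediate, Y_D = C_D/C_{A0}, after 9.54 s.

0.212

The intermediate concentration in a first-order A→B→C sequence is C_D = k₁C_{A0}(e^(−k₁t) − e^(−k₂t))/(k₂−k₁).
e^(−k₁t) = e^(−0.0444×9.54) = e^(−0.4236) = 0.6547; e^(−k₂t) = e^(−0.9826) = 0.3743.
C_D = 0.0444×5.04/(0.103−0.0444) × (0.6547−0.3743) = 3.819×0.2804 = 1.071 mol/dm³.
Y_D = C_D/C_{A0} = 1.071/5.04 = 0.212.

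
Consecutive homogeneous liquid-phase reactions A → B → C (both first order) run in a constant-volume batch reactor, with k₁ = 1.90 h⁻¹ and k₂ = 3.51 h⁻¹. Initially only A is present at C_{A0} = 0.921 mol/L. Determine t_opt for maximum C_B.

0.381 h

For first-order series the maximum of C_B occurs at t_opt = ln(k₂/k₁)/(k₂−k₁).
= ln(3.51/1.90)/(3.51−1.90) = ln(1.847)/1.610 = 0.6138/1.610 = 0.381 h.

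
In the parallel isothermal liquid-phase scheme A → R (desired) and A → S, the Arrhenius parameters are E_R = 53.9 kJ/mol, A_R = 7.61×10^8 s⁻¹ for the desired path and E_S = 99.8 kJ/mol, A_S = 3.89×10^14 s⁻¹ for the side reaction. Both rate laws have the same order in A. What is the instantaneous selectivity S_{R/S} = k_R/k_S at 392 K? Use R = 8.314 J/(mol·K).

2.56

Since both paths have the same order in A, the concentration cancels and S_{R/S} = k_R/k_S = (A_R/A_S)·exp[(E_S−E_R)/(RT)].
(E_S−E_R)/(RT) = (99.8−53.9)×10³/(8.314×392) = 45900/3259 = 14.08.
k_R/k_S = (7.61×10^8/3.89×10^14)·exp(14.08) = 1.956×10^-6 × 1.308×10^6 = 2.56.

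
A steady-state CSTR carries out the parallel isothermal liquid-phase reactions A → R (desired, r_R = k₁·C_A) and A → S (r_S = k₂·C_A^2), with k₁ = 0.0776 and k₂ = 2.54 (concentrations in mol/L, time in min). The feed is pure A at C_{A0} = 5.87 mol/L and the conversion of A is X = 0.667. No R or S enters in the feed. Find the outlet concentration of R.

0.0603 mol/L

Exit C_A = C_{A0}(1−X) = 5.87×0.333 = 1.955 mol/L.
A CSTR operates uniformly at the exit composition, giving r_R = 0.1517 and r_S = 9.705 (each k·C_A^n at C_A = 1.955).
Fraction of consumed A going to R: r_R/(r_R+r_S) = 0.01539.
C_R = 0.01539·C_{A0}·X = 0.01539×5.87×0.667 = 0.0603 mol/L.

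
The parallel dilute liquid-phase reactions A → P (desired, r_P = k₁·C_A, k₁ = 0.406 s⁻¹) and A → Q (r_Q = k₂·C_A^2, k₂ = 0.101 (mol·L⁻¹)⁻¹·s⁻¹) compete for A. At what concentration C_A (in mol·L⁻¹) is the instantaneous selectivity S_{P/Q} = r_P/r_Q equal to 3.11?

1.29 mol·L⁻¹

S_{P/Q} = (k₁/k₂)·C_A⁻¹ ⇒ C_A = (S·k₂/k₁)^(-1).
= (3.11×0.101/0.406)^(-1) = (0.7737)^(-1) = 1.29 mol·L⁻¹.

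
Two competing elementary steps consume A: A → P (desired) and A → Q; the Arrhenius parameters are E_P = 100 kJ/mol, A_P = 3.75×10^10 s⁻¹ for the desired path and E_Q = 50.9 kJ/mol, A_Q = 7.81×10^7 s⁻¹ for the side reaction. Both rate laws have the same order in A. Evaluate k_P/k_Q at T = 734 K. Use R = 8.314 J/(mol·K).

0.154

k_P/k_Q = (A_P/A_Q)·exp[−(E_P−E_Q)/(RT)] = (A_P/A_Q)·exp[(E_Q−E_P)/(RT)].
(E_Q−E_P)/(RT) = (50.9−100)×10³/(8.314×734) = -49100/6102 = -8.046.
k_P/k_Q = (3.75×10^10/7.81×10^7)·exp(-8.046) = 480.2 × 3.204×10^-4 = 0.154.
Since E_P > E_Q, raising the temperature improves selectivity toward P.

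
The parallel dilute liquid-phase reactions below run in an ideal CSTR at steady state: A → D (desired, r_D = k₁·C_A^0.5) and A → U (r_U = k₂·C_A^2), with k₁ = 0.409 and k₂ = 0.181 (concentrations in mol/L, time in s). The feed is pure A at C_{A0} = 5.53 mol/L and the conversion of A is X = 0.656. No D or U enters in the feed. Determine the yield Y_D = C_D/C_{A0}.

Exit C_A = C_{A0}(1−X) = 5.53×0.344 = 1.902 mol/L.
In a CSTR the entire volume is at exit conditions, so r_D = 0.409×1.902^0.5 = 0.5641 and r_U = 0.181×1.902^2 = 0.6550.
Fraction of consumed A going to D: r_D/(r_D+r_U) = 0.4627.
C_D = 0.4627·C_{A0}·X = 0.4627×5.53×0.656 = 1.68 mol/L; Y_D = C_D/C_{A0} = 0.304.

0.304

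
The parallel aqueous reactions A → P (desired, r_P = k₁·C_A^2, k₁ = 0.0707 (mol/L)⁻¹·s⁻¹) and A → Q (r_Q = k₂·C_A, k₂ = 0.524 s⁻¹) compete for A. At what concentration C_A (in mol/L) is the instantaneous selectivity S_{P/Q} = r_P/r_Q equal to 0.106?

0.786 mol/L

S_{P/Q} = (k₁/k₂)·C_A ⇒ C_A = S·k₂/k₁.
= 0.106×0.524/0.0707 = 0.786 mol/L.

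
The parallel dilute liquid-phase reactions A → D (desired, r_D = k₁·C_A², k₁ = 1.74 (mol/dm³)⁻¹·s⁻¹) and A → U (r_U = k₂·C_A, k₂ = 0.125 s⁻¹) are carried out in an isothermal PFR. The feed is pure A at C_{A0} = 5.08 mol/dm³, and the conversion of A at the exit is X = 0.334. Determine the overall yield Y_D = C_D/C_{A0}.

0.328

C_A = C_{A0}(1−X) = 3.383 mol/dm³.
Along a PFR/batch, dC_U/dC_A = −r_U/(r_D+r_U) = −k₂/(k₂+k₁·C_A).
Integrating from C_{A0} to C_A: C_U = (0.125/1.74)·ln[(0.125+1.74·5.08)/(0.125+1.74·3.38)] = 0.07184·ln(8.964/6.012) = 0.02870 mol/dm³.
Then C_D = (C_{A0}−C_A) − C_U = 1.697 − 0.02870 = 1.668 mol/dm³.
Y_D = C_D/C_{A0} = 1.668/5.08 = 0.328.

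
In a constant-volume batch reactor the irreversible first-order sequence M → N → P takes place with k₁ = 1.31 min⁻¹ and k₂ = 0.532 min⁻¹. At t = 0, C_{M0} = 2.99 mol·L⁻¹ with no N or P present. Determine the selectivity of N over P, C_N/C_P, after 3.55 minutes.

Solving the coupled first-order balances gives C_N(t) = [k₁/(k₂−k₁)]·C_{M0}·(e^(−k₁t) − e^(−k₂t)).
e^(−k₁t) = e^(−1.31×3.55) = e^(−4.651) = 0.009557; e^(−k₂t) = e^(−1.889) = 0.1513.
C_N = 1.31×2.99/(0.532−1.31) × (0.009557−0.1513) = (-5.035)×(-0.1417) = 0.7135 mol·L⁻¹.
C_M = C_{M0}e^(−k₁t) = 0.02857 mol·L⁻¹, so C_P = C_{M0}−C_M−C_N = 2.248 mol·L⁻¹; C_N/C_P = 0.317.

0.317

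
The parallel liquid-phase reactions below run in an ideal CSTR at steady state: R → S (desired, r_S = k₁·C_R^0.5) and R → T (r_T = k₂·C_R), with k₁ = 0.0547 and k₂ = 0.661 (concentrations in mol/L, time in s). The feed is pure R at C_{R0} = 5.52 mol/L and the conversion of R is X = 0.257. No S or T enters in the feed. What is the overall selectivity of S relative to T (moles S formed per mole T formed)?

0.0409

Exit C_R = C_{R0}(1−X) = 5.52×0.743 = 4.101 mol/L.
In a CSTR the entire volume is at exit conditions, so r_S = 0.0547×4.101^0.5 = 0.1108 and r_T = 0.661×4.101 = 2.711.
Overall selectivity = C_S/C_T = r_Sτ/(r_Tτ) = r_S/r_T = 0.0409.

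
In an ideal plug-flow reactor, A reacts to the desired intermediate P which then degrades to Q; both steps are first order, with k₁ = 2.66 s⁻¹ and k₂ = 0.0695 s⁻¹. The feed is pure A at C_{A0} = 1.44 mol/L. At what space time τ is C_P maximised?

1.41 s

The intermediate peaks when r₁ = r₂, i.e. k₁e^(−k₁τ) = k₂e^(−k₂τ), giving τ_opt = ln(k₂/k₁)/(k₂−k₁).
= ln(0.0695/2.66)/(0.0695−2.66) = ln(0.02613)/-2.591 = -3.645/-2.591 = 1.41 s.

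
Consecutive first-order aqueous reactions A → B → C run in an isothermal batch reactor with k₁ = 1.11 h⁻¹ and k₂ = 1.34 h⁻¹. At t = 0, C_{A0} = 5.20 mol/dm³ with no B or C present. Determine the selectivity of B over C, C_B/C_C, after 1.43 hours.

For first-order series with pure A initially, C_B(t) = k₁C_{A0}/(k₂−k₁)·(e^(−k₁t) − e^(−k₂t)).
e^(−k₁t) = e^(−1.11×1.43) = e^(−1.587) = 0.2045; e^(−k₂t) = e^(−1.916) = 0.1472.
C_B = 1.11×5.20/(1.34−1.11) × (0.2045−0.1472) = 25.10×0.05731 = 1.438 mol/dm³.
C_A = C_{A0}e^(−k₁t) = 1.063 mol/dm³, so C_C = C_{A0}−C_A−C_B = 2.698 mol/dm³; C_B/C_C = 0.533.

0.533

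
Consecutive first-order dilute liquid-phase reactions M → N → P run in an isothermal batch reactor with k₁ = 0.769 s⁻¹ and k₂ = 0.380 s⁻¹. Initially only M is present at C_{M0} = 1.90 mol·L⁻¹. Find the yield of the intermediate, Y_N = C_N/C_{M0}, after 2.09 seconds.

0.497

For first-order series with pure M initially, C_N(t) = k₁C_{M0}/(k₂−k₁)·(e^(−k₁t) − e^(−k₂t)).
e^(−k₁t) = e^(−0.769×2.09) = e^(−1.607) = 0.2004; e^(−k₂t) = e^(−0.7942) = 0.4519.
C_N = 0.769×1.90/(0.380−0.769) × (0.2004−0.4519) = (-3.756)×(-0.2515) = 0.9446 mol·L⁻¹.
Y_N = C_N/C_{M0} = 0.9446/1.90 = 0.497.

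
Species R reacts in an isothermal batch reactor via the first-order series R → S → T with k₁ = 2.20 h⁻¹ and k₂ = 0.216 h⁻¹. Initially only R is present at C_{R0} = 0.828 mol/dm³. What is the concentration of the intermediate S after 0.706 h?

0.594 mol/dm³

Solving the coupled first-order balances gives C_S(t) = [k₁/(k₂−k₁)]·C_{R0}·(e^(−k₁t) − e^(−k₂t)).
e^(−k₁t) = e^(−2.20×0.706) = e^(−1.553) = 0.2116; e^(−k₂t) = e^(−0.1525) = 0.8586.
C_S = 2.20×0.828/(0.216−2.20) × (0.2116−0.8586) = (-0.9181)×(-0.6470) = 0.5940 mol/dm³.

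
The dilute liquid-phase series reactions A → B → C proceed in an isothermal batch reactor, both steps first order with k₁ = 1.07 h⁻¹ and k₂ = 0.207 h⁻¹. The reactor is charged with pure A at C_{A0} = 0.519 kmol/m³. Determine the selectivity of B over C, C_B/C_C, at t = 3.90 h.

Solving the coupled first-order balances gives C_B(t) = [k₁/(k₂−k₁)]·C_{A0}·(e^(−k₁t) − e^(−k₂t)).
e^(−k₁t) = e^(−1.07×3.90) = e^(−4.173) = 0.01541; e^(−k₂t) = e^(−0.8073) = 0.4461.
C_B = 1.07×0.519/(0.207−1.07) × (0.01541−0.4461) = (-0.6435)×(-0.4307) = 0.2771 kmol/m³.
C_A = C_{A0}e^(−k₁t) = 0.007996 kmol/m³, so C_C = C_{A0}−C_A−C_B = 0.2339 kmol/m³; C_B/C_C = 1.18.

1.18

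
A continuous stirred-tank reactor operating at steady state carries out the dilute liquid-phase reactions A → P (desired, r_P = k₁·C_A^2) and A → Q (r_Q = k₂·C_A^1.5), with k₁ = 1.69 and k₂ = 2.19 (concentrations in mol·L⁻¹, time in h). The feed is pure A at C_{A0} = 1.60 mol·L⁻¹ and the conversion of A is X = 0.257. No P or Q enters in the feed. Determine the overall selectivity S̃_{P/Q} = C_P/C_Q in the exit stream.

0.841

Exit C_A = C_{A0}(1−X) = 1.60×0.743 = 1.189 mol·L⁻¹.
A CSTR operates uniformly at the exit composition, giving r_P = 2.388 and r_Q = 2.839 (each k·C_A^n at C_A = 1.189).
Overall selectivity = C_P/C_Q = r_Pτ/(r_Qτ) = r_P/r_Q = 0.841.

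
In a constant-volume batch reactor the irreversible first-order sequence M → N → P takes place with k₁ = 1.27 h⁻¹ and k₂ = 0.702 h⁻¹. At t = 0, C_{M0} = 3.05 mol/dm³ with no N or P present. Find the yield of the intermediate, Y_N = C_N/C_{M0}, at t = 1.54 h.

Solving the coupled first-order balances gives C_N(t) = [k₁/(k₂−k₁)]·C_{M0}·(e^(−k₁t) − e^(−k₂t)).
e^(−k₁t) = e^(−1.27×1.54) = e^(−1.956) = 0.1415; e^(−k₂t) = e^(−1.081) = 0.3392.
C_N = 1.27×3.05/(0.702−1.27) × (0.1415−0.3392) = (-6.820)×(-0.1978) = 1.349 mol/dm³.
Y_N = C_N/C_{M0} = 1.349/3.05 = 0.442.

0.442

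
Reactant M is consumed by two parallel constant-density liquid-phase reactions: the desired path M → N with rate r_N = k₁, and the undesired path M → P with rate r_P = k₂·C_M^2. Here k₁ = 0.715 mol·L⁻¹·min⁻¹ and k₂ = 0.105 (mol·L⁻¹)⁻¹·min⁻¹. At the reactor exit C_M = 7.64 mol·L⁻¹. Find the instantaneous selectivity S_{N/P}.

0.117

S_{N/P} = r_N/r_P = (k₁)/(k₂·C_M^2) = (k₁/k₂)·C_M^-2.
= (0.715) / (0.105×7.640^2) = 0.7150/6.129 = 0.117.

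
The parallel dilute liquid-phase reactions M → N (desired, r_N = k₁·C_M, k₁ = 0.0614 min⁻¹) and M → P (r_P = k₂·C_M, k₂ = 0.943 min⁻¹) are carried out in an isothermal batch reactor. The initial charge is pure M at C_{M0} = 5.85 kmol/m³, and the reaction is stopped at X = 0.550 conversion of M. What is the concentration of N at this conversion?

C_M = C_{M0}(1−X) = 2.632 kmol/m³.
Both paths are first order in M, so the instantaneous fraction to N is constant: dC_N/d(−C_M) = k₁/(k₁+k₂) = 0.06113.
C_N = 0.06113·(C_{M0}−C_M) = 0.06113×3.218 = 0.197 kmol/m³.

0.197 kmol/m³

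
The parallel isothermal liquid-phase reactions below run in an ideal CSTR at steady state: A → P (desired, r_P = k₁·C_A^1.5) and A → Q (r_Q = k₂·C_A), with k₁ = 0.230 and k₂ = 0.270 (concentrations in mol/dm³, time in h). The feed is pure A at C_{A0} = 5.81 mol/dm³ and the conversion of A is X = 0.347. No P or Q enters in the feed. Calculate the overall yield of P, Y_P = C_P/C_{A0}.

0.217

Exit C_A = C_{A0}(1−X) = 5.81×0.653 = 3.794 mol/dm³.
A CSTR operates uniformly at the exit composition, giving r_P = 1.700 and r_Q = 1.024 (each k·C_A^n at C_A = 3.794).
Fraction of consumed A going to P: r_P/(r_P+r_Q) = 0.6240.
C_P = 0.6240·C_{A0}·X = 0.6240×5.81×0.347 = 1.26 mol/dm³; Y_P = C_P/C_{A0} = 0.217.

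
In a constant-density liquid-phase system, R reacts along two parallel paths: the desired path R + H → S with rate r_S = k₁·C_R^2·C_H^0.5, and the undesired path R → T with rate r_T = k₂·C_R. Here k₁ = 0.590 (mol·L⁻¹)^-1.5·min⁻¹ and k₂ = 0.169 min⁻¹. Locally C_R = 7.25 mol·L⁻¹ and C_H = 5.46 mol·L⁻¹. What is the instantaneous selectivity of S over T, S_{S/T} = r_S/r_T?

59.1

S_{S/T} = r_S/r_T = (k₁·C_R^2·C_H^0.5)/(k₂·C_R) = (k₁/k₂)·C_R·C_H^0.5.
= (0.590×7.250^2×5.460^0.5) / (0.169×7.250) = 72.46/1.225 = 59.1.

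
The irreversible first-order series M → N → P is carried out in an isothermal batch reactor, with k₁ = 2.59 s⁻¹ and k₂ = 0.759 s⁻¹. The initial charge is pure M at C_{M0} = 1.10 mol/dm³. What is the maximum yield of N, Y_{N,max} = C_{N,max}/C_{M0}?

0.601

At the optimum, C_{N,max}/C_{M0} = (k₁/k₂)^[k₂/(k₂−k₁)].
= (2.59/0.759)^(0.759/(0.759−2.59)) = (3.412)^(-0.4145) = 0.6012.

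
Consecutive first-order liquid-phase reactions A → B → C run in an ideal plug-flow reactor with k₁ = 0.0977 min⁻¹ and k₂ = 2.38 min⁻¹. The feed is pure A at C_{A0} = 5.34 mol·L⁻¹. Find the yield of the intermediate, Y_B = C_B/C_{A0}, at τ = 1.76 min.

0.0354

Solving the coupled first-order balances gives C_B(τ) = [k₁/(k₂−k₁)]·C_{A0}·(e^(−k₁τ) − e^(−k₂τ)).
e^(−k₁τ) = e^(−0.0977×1.76) = e^(−0.1720) = 0.8420; e^(−k₂τ) = e^(−4.189) = 0.01516.
C_B = 0.0977×5.34/(2.38−0.0977) × (0.8420−0.01516) = 0.2286×0.8269 = 0.1890 mol·L⁻¹.
Y_B = C_B/C_{A0} = 0.1890/5.34 = 0.0354.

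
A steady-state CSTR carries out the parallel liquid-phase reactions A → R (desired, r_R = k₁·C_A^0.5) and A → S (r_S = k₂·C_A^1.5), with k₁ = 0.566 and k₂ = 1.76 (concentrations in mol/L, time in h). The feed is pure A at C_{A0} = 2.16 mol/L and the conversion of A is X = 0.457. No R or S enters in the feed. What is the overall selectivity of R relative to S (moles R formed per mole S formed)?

0.274

Exit C_A = C_{A0}(1−X) = 2.16×0.543 = 1.173 mol/L.
Rates in a CSTR are evaluated at the outlet concentration: r_R = 0.566×1.173^0.5 = 0.6130, r_S = 1.76×1.173^1.5 = 2.236.
Overall selectivity = C_R/C_S = r_Rτ/(r_Sτ) = r_R/r_S = 0.274.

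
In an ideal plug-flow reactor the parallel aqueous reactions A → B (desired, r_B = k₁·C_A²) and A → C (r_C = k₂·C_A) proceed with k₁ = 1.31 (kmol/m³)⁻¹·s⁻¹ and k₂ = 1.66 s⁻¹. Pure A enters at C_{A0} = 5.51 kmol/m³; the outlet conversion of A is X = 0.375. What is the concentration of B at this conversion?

C_A = C_{A0}(1−X) = 3.444 kmol/m³.
Along a PFR/batch, dC_C/dC_A = −r_C/(r_B+r_C) = −k₂/(k₂+k₁·C_A).
Integrating from C_{A0} to C_A: C_C = (1.66/1.31)·ln[(1.66+1.31·5.51)/(1.66+1.31·3.44)] = 1.267·ln(8.878/6.171) = 0.4608 kmol/m³.
Then C_B = (C_{A0}−C_A) − C_C = 2.066 − 0.4608 = 1.605 kmol/m³.

1.61 kmol/m³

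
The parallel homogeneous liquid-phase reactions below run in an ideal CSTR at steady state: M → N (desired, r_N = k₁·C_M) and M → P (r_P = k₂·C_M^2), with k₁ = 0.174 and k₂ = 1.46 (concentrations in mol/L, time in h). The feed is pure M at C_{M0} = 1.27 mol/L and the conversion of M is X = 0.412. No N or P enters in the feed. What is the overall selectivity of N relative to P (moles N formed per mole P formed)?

0.160

Exit C_M = C_{M0}(1−X) = 1.27×0.588 = 0.7468 mol/L.
In a CSTR the entire volume is at exit conditions, so r_N = 0.174×0.7468 = 0.1299 and r_P = 1.46×0.7468^2 = 0.8142.
Overall selectivity = C_N/C_P = r_Nτ/(r_Pτ) = r_N/r_P = 0.160.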